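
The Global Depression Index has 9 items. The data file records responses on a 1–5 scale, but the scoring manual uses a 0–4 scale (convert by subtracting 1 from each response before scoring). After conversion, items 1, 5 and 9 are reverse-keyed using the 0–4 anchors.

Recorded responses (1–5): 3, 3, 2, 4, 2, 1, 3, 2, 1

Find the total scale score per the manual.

Convert to 0–4: 2, 2, 1, 3, 1, 0, 2, 1, 0
Reverse-coded (reverse-coded value = 4 − response):
  item 1: 4 − 2 = 2
  item 5: 4 − 1 = 3
  item 9: 4 − 0 = 4
Scored: 2, 2, 1, 3, 3, 0, 2, 1, 4
Total = 18

18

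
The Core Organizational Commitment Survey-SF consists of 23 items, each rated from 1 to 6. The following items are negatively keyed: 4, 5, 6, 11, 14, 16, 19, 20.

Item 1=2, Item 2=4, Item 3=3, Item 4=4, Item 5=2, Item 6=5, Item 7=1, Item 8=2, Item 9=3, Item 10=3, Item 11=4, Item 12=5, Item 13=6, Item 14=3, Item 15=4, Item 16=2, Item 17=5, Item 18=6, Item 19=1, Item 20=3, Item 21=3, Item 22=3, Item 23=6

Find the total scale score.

88

Apply reverse scoring (on a 1–6 scale, reversed = 7 − raw):
  item 4: 7 − 4 = 3
  item 5: 7 − 2 = 5
  item 6: 7 − 5 = 2
  item 11: 7 − 4 = 3
  item 14: 7 − 3 = 4
  item 16: 7 − 2 = 5
  item 19: 7 − 1 = 6
  item 20: 7 − 3 = 4
After reverse-coding: 2, 4, 3, 3, 5, 2, 1, 2, 3, 3, 3, 5, 6, 4, 4, 5, 5, 6, 6, 4, 3, 3, 6
Total = 2 + 4 + 3 + 3 + 5 + 2 + 1 + 2 + 3 + 3 + 3 + 5 + 6 + 4 + 4 + 5 + 5 + 6 + 6 + 4 + 3 + 3 + 6 = 88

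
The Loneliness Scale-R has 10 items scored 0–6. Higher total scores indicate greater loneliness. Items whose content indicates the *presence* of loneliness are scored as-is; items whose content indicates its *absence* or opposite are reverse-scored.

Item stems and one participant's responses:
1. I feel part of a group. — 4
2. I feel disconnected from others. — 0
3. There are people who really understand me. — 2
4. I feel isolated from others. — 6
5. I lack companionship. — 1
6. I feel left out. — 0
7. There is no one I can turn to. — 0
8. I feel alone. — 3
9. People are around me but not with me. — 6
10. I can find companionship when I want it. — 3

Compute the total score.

Items 1, 3, 10 describe the absence/opposite of loneliness → reverse-score.
reversed = (0+6) − raw = 6 − raw.
  item 1: 6 − 4 = 2
  item 2: 0
  item 3: 6 − 2 = 4
  item 4: 6
  item 5: 1
  item 6: 0
  item 7: 0
  item 8: 3
  item 9: 6
  item 10: 6 − 3 = 3
Total = 2 + 0 + 4 + 6 + 1 + 0 + 0 + 3 + 6 + 3 = 25

25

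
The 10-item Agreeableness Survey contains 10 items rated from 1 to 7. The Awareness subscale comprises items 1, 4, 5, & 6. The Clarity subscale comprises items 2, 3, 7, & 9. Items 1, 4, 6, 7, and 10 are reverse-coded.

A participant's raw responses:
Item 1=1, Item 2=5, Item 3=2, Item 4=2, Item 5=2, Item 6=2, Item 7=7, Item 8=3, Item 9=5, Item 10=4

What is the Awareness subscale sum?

Awareness items: 1, 4, 5, 6.
Of these, items 1, 4 and 6 are reverse-coded; reversed = (1+7) − raw = 8 − raw.
  item 1: 8 − 1 = 7
  item 4: 8 − 2 = 6
  item 5: 2
  item 6: 8 − 2 = 6
Sum = 7 + 6 + 2 + 6 = 21

21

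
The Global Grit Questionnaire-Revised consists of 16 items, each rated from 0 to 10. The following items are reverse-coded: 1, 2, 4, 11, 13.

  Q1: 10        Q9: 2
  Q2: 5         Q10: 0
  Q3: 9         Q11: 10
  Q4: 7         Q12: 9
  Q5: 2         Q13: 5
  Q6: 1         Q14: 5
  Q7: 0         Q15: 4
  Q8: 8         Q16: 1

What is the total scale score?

Reverse-coded items use 10 − raw:
  item 1: 10 − 10 = 0
  item 2: 10 − 5 = 5
  item 4: 10 − 7 = 3
  item 11: 10 − 10 = 0
  item 13: 10 − 5 = 5
Scored responses: 0, 5, 9, 3, 2, 1, 0, 8, 2, 0, 0, 9, 5, 5, 4, 1
Total = 0 + 5 + 9 + 3 + 2 + 1 + 0 + 8 + 2 + 0 + 0 + 9 + 5 + 5 + 4 + 1 = 54

54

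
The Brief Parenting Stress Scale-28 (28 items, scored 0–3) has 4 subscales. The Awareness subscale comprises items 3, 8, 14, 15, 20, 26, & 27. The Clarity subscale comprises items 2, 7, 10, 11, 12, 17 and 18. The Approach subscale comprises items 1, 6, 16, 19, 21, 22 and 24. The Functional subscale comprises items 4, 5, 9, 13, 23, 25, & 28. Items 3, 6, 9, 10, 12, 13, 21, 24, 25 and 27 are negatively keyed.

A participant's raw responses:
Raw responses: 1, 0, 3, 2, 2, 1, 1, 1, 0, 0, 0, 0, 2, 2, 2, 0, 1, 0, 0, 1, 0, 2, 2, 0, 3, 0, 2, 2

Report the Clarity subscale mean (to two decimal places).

1.14

Clarity items: 2, 7, 10, 11, 12, 17, 18.
Of these, items 10 and 12 are negatively keyed; reverse-coded value = 3 − response.
  item 2: 0
  item 7: 1
  item 10: 3 − 0 = 3
  item 11: 0
  item 12: 3 − 0 = 3
  item 17: 1
  item 18: 0
Sum = 0 + 1 + 3 + 0 + 3 + 1 + 0 = 8
Mean = 8 / 7 = 1.14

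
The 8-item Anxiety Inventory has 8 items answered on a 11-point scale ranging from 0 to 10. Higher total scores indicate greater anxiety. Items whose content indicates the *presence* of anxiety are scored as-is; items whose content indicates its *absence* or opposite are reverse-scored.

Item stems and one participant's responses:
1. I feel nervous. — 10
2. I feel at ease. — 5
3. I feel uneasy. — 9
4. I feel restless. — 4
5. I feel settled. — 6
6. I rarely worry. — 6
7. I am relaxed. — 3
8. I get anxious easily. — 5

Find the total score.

Items 2, 5, 6, 7 describe the absence/opposite of anxiety → reverse-score.
reverse-coded value = 10 − response.
  item 1: 10
  item 2: 10 − 5 = 5
  item 3: 9
  item 4: 4
  item 5: 10 − 6 = 4
  item 6: 10 − 6 = 4
  item 7: 10 − 3 = 7
  item 8: 5
Total = 10 + 5 + 9 + 4 + 4 + 4 + 7 + 5 = 48

48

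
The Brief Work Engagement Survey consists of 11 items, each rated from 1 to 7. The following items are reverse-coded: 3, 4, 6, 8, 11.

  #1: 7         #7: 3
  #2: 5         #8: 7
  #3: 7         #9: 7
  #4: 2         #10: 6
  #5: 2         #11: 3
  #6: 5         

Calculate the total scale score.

Reverse-coded items use 8 − raw:
  item 3: 8 − 7 = 1
  item 4: 8 − 2 = 6
  item 6: 8 − 5 = 3
  item 8: 8 − 7 = 1
  item 11: 8 − 3 = 5
Scored responses: 7, 5, 1, 6, 2, 3, 3, 1, 7, 6, 5
Total = 7 + 5 + 1 + 6 + 2 + 3 + 3 + 1 + 7 + 6 + 5 = 46

46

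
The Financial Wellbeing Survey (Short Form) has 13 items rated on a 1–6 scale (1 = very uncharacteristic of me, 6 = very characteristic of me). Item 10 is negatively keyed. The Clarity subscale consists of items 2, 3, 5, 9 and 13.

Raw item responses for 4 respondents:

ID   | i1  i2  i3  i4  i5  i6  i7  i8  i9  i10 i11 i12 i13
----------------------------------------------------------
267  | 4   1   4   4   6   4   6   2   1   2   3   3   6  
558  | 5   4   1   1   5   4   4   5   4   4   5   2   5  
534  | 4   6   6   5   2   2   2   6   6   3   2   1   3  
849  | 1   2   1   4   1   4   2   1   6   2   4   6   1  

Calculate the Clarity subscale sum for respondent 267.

Respondent 267 raw: 4, 1, 4, 4, 6, 4, 6, 2, 1, 2, 3, 3, 6.
Clarity items: 2, 3, 5, 9, 13.
Reverse-coded (reverse-coded value = 7 − response):
  item 2: 1
  item 3: 4
  item 5: 6
  item 9: 1
  item 13: 6
Sum = 1 + 4 + 6 + 1 + 6 = 18

18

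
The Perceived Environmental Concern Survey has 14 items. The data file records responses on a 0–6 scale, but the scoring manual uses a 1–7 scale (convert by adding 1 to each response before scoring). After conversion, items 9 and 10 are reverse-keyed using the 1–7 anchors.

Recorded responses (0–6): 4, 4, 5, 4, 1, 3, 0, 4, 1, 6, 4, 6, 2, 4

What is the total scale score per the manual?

Convert to 1–7: 5, 5, 6, 5, 2, 4, 1, 5, 2, 7, 5, 7, 3, 5
Reverse-coded (on a 1–7 scale, reversed = 8 − raw):
  item 9: 8 − 2 = 6
  item 10: 8 − 7 = 1
Scored: 5, 5, 6, 5, 2, 4, 1, 5, 6, 1, 5, 7, 3, 5
Total = 60

60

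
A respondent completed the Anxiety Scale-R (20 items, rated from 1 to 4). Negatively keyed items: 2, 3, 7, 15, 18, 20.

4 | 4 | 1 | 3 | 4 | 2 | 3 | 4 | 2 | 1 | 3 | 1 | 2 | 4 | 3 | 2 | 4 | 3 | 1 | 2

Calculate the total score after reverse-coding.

51

Apply reverse scoring (on a 1–4 scale, reversed = 5 − raw):
  item 2: 5 − 4 = 1
  item 3: 5 − 1 = 4
  item 7: 5 − 3 = 2
  item 15: 5 − 3 = 2
  item 18: 5 − 3 = 2
  item 20: 5 − 2 = 3
Scored items: 4, 1, 4, 3, 4, 2, 2, 4, 2, 1, 3, 1, 2, 4, 2, 2, 4, 2, 1, 3
Total = 4 + 1 + 4 + 3 + 4 + 2 + 2 + 4 + 2 + 1 + 3 + 1 + 2 + 4 + 2 + 2 + 4 + 2 + 1 + 3 = 51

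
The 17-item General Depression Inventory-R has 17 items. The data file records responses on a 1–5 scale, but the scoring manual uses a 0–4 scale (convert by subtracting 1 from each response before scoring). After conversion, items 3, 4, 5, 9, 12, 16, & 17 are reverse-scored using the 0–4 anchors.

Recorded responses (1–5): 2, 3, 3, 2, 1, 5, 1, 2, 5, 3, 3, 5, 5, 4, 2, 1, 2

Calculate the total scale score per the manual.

36

Convert to 0–4: 1, 2, 2, 1, 0, 4, 0, 1, 4, 2, 2, 4, 4, 3, 1, 0, 1
Reverse-coded (reverse-coded value = 4 − response):
  item 3: 4 − 2 = 2
  item 4: 4 − 1 = 3
  item 5: 4 − 0 = 4
  item 9: 4 − 4 = 0
  item 12: 4 − 4 = 0
  item 16: 4 − 0 = 4
  item 17: 4 − 1 = 3
Scored: 1, 2, 2, 3, 4, 4, 0, 1, 0, 2, 2, 0, 4, 3, 1, 4, 3
Total = 36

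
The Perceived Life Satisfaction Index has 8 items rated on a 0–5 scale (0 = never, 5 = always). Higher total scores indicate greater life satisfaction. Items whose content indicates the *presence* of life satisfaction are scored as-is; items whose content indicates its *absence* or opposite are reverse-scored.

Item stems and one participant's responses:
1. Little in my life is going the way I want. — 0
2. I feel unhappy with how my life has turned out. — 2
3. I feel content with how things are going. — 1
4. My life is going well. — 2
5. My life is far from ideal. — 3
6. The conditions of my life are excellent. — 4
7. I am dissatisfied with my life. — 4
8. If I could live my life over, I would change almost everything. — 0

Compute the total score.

23

Items 1, 2, 5, 7, 8 describe the absence/opposite of life satisfaction → reverse-score.
reverse-coded value = 5 − response.
  item 1: 5 − 0 = 5
  item 2: 5 − 2 = 3
  item 3: 1
  item 4: 2
  item 5: 5 − 3 = 2
  item 6: 4
  item 7: 5 − 4 = 1
  item 8: 5 − 0 = 5
Total = 5 + 3 + 1 + 2 + 2 + 4 + 1 + 5 = 23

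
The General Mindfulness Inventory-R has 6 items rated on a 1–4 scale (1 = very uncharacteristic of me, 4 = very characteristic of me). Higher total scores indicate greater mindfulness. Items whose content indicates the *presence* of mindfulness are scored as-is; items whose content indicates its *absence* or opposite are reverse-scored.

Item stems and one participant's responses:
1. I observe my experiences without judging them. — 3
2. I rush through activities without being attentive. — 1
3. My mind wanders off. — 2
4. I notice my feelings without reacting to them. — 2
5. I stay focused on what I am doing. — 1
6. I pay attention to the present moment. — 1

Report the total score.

14

Items 2, 3 describe the absence/opposite of mindfulness → reverse-score.
reversed = (1+4) − raw = 5 − raw.
  item 1: 3
  item 2: 5 − 1 = 4
  item 3: 5 − 2 = 3
  item 4: 2
  item 5: 1
  item 6: 1
Total = 3 + 4 + 3 + 2 + 1 + 1 = 14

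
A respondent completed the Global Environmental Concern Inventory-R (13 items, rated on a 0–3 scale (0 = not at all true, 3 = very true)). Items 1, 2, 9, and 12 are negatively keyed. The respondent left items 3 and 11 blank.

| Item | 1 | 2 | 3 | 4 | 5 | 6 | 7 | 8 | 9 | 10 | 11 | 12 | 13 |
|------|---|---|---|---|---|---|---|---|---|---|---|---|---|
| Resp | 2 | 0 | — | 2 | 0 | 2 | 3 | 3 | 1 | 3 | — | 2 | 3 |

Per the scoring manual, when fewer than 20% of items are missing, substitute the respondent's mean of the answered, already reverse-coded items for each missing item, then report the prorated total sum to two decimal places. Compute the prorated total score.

27.18

Reverse-coded (on a 0–3 scale, reversed = 3 − raw):
  item 1: 3 − 2 = 1
  item 2: 3 − 0 = 3
  item 9: 3 − 1 = 2
  item 12: 3 − 2 = 1
Completed scored items (11 of 13): 1, 3, 2, 0, 2, 3, 3, 2, 3, 1, 3; sum = 23.
Person mean = 23 / 11 ≈ 2.0909
Prorated total = (23 / 11) × 13 = 27.18 (to 2 dp)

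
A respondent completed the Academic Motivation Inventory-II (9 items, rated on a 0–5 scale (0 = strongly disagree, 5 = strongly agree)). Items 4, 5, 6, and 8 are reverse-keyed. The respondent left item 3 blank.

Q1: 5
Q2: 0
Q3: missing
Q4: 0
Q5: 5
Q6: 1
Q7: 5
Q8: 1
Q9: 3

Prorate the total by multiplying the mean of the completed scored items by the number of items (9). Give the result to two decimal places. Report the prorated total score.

29.25

Reverse-coded (reversed = (0+5) − raw = 5 − raw):
  item 4: 5 − 0 = 5
  item 5: 5 − 5 = 0
  item 6: 5 − 1 = 4
  item 8: 5 − 1 = 4
Completed scored items (8 of 9): 5, 0, 5, 0, 4, 5, 4, 3; sum = 26.
Person mean = 26 / 8 ≈ 3.2500
Prorated total = (26 / 8) × 9 = 29.25 (to 2 dp)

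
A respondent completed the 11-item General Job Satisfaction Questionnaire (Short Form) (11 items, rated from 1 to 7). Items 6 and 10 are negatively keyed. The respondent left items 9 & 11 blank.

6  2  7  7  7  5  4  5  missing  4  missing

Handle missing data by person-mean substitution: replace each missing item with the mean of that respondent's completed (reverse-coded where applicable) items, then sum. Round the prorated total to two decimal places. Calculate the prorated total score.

Reverse-coded (on a 1–7 scale, reversed = 8 − raw):
  item 6: 8 − 5 = 3
  item 10: 8 − 4 = 4
Completed scored items (9 of 11): 6, 2, 7, 7, 7, 3, 4, 5, 4; sum = 45.
Person mean = 45 / 9 ≈ 5.0000
Prorated total = (45 / 9) × 11 = 55.00 (to 2 dp)

55.00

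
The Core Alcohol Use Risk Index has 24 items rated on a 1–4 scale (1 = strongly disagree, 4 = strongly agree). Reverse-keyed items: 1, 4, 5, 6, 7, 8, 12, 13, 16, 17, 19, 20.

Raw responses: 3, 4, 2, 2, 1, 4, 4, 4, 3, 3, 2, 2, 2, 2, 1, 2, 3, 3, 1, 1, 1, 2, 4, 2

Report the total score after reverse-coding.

60

Raw sum = 58. Reverse-keyed items: 1, 4, 5, 6, 7, 8, 12, 13, 16, 17, 19, 20; their raw sum = 29.
Each reversal replaces raw with 5 − raw, changing the total by 5 − 2·raw per item.
Total = 58 + 12·5 − 2·29 = 58 + 60 − 58 = 60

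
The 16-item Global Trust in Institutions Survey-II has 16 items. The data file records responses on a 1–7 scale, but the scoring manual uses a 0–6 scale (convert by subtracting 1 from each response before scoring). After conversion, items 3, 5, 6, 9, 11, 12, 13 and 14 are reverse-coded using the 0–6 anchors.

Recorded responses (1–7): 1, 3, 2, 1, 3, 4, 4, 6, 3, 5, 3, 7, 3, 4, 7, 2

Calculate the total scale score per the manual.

Convert to 0–6: 0, 2, 1, 0, 2, 3, 3, 5, 2, 4, 2, 6, 2, 3, 6, 1
Reverse-coded (reverse-coded value = 6 − response):
  item 3: 6 − 1 = 5
  item 5: 6 − 2 = 4
  item 6: 6 − 3 = 3
  item 9: 6 − 2 = 4
  item 11: 6 − 2 = 4
  item 12: 6 − 6 = 0
  item 13: 6 − 2 = 4
  item 14: 6 − 3 = 3
Scored: 0, 2, 5, 0, 4, 3, 3, 5, 4, 4, 4, 0, 4, 3, 6, 1
Total = 48

48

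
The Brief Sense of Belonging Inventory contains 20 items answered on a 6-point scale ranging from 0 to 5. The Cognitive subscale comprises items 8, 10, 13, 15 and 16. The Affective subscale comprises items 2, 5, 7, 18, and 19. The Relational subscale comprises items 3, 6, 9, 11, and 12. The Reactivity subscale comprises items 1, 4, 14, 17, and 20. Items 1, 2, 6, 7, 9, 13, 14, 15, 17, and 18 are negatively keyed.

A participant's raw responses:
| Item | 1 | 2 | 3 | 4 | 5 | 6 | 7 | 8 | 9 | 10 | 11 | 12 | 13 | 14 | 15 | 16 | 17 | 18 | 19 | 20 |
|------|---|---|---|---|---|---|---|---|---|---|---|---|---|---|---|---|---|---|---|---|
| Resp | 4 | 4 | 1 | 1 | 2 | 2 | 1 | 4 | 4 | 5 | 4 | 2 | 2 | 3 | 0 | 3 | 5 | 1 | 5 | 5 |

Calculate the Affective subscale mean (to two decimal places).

3.20

Affective items: 2, 5, 7, 18, 19.
Of these, items 2, 7, & 18 are negatively keyed; reversed = (0+5) − raw = 5 − raw.
  item 2: 5 − 4 = 1
  item 5: 2
  item 7: 5 − 1 = 4
  item 18: 5 − 1 = 4
  item 19: 5
Sum = 1 + 2 + 4 + 4 + 5 = 16
Mean = 16 / 5 = 3.20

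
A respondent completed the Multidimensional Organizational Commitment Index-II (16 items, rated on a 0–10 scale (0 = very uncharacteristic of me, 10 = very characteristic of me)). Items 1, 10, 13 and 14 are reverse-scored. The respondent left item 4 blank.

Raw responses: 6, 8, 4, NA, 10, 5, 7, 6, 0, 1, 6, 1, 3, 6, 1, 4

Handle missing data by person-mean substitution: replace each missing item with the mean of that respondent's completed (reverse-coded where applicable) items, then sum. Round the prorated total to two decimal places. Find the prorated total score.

81.07

Reverse-coded (reversed = (0+10) − raw = 10 − raw):
  item 1: 10 − 6 = 4
  item 10: 10 − 1 = 9
  item 13: 10 − 3 = 7
  item 14: 10 − 6 = 4
Completed scored items (15 of 16): 4, 8, 4, 10, 5, 7, 6, 0, 9, 6, 1, 7, 4, 1, 4; sum = 76.
Person mean = 76 / 15 ≈ 5.0667
Prorated total = (76 / 15) × 16 = 81.07 (to 2 dp)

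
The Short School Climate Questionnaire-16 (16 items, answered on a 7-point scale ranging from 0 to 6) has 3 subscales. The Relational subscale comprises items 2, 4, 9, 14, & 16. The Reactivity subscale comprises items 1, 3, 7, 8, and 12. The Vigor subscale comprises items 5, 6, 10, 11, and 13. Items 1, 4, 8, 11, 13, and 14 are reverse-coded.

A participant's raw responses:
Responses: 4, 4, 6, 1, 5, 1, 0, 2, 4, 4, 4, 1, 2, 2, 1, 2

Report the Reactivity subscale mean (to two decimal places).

Reactivity items: 1, 3, 7, 8, 12.
Of these, items 1 and 8 are reverse-coded; reversed = (0+6) − raw = 6 − raw.
  item 1: 6 − 4 = 2
  item 3: 6
  item 7: 0
  item 8: 6 − 2 = 4
  item 12: 1
Sum = 2 + 6 + 0 + 4 + 1 = 13
Mean = 13 / 5 = 2.60

2.60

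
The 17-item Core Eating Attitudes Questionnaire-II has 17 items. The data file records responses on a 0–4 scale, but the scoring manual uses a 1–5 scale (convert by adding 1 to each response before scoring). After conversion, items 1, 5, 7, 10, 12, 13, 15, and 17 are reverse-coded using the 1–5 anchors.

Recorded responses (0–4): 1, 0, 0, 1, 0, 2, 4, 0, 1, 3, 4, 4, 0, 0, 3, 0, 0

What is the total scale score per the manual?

42

Convert to 1–5: 2, 1, 1, 2, 1, 3, 5, 1, 2, 4, 5, 5, 1, 1, 4, 1, 1
Reverse-coded (reversed = (1+5) − raw = 6 − raw):
  item 1: 6 − 2 = 4
  item 5: 6 − 1 = 5
  item 7: 6 − 5 = 1
  item 10: 6 − 4 = 2
  item 12: 6 − 5 = 1
  item 13: 6 − 1 = 5
  item 15: 6 − 4 = 2
  item 17: 6 − 1 = 5
Scored: 4, 1, 1, 2, 5, 3, 1, 1, 2, 2, 5, 1, 5, 1, 2, 1, 5
Total = 42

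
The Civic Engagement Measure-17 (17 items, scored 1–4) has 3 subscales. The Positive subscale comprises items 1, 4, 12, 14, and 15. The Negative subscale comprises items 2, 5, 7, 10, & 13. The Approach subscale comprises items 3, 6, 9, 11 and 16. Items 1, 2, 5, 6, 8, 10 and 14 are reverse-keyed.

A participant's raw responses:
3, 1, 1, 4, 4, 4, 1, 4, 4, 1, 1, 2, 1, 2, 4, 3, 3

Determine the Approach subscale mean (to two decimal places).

Approach items: 3, 6, 9, 11, 16.
Of these, item 6 is reverse-keyed; reverse-coded value = 5 − response.
  item 3: 1
  item 6: 5 − 4 = 1
  item 9: 4
  item 11: 1
  item 16: 3
Sum = 1 + 1 + 4 + 1 + 3 = 10
Mean = 10 / 5 = 2.00

2.00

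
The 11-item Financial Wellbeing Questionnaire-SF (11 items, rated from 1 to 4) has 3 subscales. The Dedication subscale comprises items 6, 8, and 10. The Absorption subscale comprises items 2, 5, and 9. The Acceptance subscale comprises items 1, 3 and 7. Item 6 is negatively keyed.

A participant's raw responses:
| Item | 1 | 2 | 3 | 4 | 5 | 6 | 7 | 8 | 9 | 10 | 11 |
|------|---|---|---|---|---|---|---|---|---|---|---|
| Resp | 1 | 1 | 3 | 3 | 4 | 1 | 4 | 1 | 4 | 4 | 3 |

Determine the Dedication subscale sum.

9

Dedication items: 6, 8, 10.
Of these, item 6 is negatively keyed; on a 1–4 scale, reversed = 5 − raw.
  item 6: 5 − 1 = 4
  item 8: 1
  item 10: 4
Sum = 4 + 1 + 4 = 9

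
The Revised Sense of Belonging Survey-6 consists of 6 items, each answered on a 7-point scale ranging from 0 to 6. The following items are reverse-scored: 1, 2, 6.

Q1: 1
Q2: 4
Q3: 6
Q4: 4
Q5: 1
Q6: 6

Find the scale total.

18

Raw sum = 22. Reverse-scored items: 1, 2, 6; their raw sum = 11.
Each reversal replaces raw with 6 − raw, changing the total by 6 − 2·raw per item.
Total = 22 + 3·6 − 2·11 = 22 + 18 − 22 = 18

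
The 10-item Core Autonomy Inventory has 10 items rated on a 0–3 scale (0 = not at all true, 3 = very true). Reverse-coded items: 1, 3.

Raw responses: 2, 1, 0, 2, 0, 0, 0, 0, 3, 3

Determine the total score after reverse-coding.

Reverse-coded items use 3 − raw:
  item 1: 3 − 2 = 1
  item 3: 3 − 0 = 3
Scored items: 1, 1, 3, 2, 0, 0, 0, 0, 3, 3
Total = 1 + 1 + 3 + 2 + 0 + 0 + 0 + 0 + 3 + 3 = 13

13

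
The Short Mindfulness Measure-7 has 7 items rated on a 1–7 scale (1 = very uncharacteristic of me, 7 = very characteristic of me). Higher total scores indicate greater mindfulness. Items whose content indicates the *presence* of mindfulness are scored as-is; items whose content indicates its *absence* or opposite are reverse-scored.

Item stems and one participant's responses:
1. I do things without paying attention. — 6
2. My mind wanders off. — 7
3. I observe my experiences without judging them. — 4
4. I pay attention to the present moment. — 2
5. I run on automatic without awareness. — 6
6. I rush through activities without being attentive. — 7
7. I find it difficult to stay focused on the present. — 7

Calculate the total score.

Items 1, 2, 5, 6, 7 describe the absence/opposite of mindfulness → reverse-score.
reverse-coded value = 8 − response.
  item 1: 8 − 6 = 2
  item 2: 8 − 7 = 1
  item 3: 4
  item 4: 2
  item 5: 8 − 6 = 2
  item 6: 8 − 7 = 1
  item 7: 8 − 7 = 1
Total = 2 + 1 + 4 + 2 + 2 + 1 + 1 = 13

13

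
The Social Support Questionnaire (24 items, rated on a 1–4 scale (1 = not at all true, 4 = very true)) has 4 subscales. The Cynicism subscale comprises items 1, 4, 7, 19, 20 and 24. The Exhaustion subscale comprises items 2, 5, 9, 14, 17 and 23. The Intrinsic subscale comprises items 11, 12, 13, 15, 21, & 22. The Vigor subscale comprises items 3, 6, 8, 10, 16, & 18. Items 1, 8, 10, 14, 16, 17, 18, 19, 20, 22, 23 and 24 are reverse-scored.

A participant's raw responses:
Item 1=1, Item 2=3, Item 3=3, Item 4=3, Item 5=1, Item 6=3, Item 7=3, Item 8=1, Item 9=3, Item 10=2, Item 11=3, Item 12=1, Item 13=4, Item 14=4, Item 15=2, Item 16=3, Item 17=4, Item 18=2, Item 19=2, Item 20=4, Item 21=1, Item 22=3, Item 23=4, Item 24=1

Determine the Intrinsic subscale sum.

13

Intrinsic items: 11, 12, 13, 15, 21, 22.
Of these, item 22 is reverse-scored; reverse-coded value = 5 − response.
  item 11: 3
  item 12: 1
  item 13: 4
  item 15: 2
  item 21: 1
  item 22: 5 − 3 = 2
Sum = 3 + 1 + 4 + 2 + 1 + 2 = 13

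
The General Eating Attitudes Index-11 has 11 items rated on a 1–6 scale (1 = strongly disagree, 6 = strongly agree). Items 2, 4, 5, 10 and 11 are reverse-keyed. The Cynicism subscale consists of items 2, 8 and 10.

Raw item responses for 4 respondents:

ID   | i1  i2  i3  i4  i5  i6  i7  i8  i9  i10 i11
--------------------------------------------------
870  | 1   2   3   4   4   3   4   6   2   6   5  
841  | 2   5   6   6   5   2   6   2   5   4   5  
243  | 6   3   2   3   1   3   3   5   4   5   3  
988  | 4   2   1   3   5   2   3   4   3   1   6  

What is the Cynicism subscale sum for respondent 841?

7

Respondent 841 raw: 2, 5, 6, 6, 5, 2, 6, 2, 5, 4, 5.
Cynicism items: 2, 8, 10.
Reverse-coded (on a 1–6 scale, reversed = 7 − raw):
  item 2: 7 − 5 = 2
  item 8: 2
  item 10: 7 − 4 = 3
Sum = 2 + 2 + 3 = 7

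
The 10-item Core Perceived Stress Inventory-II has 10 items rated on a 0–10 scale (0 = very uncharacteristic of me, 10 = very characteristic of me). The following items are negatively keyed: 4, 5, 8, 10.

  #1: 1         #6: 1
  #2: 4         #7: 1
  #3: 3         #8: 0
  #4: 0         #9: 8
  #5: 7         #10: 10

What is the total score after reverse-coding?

Reversing items 4, 5, 8 and 10 with 10 − raw:
Total = 1 + 4 + 3 + (10−0) + (10−7) + 1 + 1 + (10−0) + 8 + (10−10)
      = 1 + 4 + 3 + 10 + 3 + 1 + 1 + 10 + 8 + 0 = 41

41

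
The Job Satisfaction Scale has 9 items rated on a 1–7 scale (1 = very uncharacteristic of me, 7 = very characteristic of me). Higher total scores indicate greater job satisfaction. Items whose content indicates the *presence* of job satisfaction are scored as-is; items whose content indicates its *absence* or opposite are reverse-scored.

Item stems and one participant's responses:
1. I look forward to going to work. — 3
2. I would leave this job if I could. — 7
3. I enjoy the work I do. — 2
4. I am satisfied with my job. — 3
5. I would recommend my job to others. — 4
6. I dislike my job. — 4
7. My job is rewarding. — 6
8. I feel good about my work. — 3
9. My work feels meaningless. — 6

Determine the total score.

28

Items 2, 6, 9 describe the absence/opposite of job satisfaction → reverse-score.
reversed = (1+7) − raw = 8 − raw.
  item 1: 3
  item 2: 8 − 7 = 1
  item 3: 2
  item 4: 3
  item 5: 4
  item 6: 8 − 4 = 4
  item 7: 6
  item 8: 3
  item 9: 8 − 6 = 2
Total = 3 + 1 + 2 + 3 + 4 + 4 + 6 + 3 + 2 = 28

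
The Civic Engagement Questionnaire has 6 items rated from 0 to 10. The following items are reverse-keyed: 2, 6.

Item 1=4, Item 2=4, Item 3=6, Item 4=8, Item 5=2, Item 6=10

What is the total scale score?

26

Reverse-coded items (on a 0–10 scale, reversed = 10 − raw):
  item 2: 10 − 4 = 6
  item 6: 10 − 10 = 0
Scored responses: 4, 6, 6, 8, 2, 0
Total = 4 + 6 + 6 + 8 + 2 + 0 = 26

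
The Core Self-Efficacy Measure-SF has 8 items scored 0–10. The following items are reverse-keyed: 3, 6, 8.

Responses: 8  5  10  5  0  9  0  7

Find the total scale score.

Reversing items 3, 6, and 8 with 10 − raw:
Total = 8 + 5 + (10−10) + 5 + 0 + (10−9) + 0 + (10−7)
      = 8 + 5 + 0 + 5 + 0 + 1 + 0 + 3 = 22

22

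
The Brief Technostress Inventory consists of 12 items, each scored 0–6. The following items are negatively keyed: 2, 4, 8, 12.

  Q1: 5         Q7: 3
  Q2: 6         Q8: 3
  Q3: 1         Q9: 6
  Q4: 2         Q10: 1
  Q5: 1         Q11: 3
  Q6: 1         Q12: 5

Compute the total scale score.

Raw sum = 37. Negatively keyed items: 2, 4, 8, 12; their raw sum = 16.
Each reversal replaces raw with 6 − raw, changing the total by 6 − 2·raw per item.
Total = 37 + 4·6 − 2·16 = 37 + 24 − 32 = 29

29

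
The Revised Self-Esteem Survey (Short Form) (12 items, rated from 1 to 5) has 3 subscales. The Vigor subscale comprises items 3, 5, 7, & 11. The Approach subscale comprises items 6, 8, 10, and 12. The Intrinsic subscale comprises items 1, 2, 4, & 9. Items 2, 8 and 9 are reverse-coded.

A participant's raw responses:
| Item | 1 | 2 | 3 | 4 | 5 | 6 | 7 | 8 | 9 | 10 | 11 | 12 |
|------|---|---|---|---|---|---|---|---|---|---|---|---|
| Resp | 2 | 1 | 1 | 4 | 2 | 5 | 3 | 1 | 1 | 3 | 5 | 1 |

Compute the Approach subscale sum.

14

Approach items: 6, 8, 10, 12.
Of these, item 8 is reverse-coded; on a 1–5 scale, reversed = 6 − raw.
  item 6: 5
  item 8: 6 − 1 = 5
  item 10: 3
  item 12: 1
Sum = 5 + 5 + 3 + 1 = 14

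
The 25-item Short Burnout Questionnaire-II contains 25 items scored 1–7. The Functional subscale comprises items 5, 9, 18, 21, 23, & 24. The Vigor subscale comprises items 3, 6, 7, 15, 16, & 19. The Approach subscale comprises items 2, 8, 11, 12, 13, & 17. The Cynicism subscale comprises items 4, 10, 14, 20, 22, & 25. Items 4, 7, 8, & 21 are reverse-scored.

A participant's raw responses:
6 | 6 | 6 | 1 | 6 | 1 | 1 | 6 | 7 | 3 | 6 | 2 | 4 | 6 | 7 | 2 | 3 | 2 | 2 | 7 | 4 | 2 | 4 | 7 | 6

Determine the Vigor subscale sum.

Vigor items: 3, 6, 7, 15, 16, 19.
Of these, item 7 is reverse-scored; reversed = (1+7) − raw = 8 − raw.
  item 3: 6
  item 6: 1
  item 7: 8 − 1 = 7
  item 15: 7
  item 16: 2
  item 19: 2
Sum = 6 + 1 + 7 + 7 + 2 + 2 = 25

25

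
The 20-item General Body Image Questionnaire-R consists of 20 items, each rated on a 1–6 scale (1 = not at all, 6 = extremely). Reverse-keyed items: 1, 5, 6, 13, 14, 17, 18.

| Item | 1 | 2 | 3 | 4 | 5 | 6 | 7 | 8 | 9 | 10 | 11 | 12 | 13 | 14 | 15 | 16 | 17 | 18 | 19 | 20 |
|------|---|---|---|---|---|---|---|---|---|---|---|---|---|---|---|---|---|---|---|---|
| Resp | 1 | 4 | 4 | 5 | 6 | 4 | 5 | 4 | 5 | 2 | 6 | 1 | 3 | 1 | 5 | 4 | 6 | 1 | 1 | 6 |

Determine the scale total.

Reverse-coded items (reversed = (1+6) − raw = 7 − raw):
  item 1: 7 − 1 = 6
  item 5: 7 − 6 = 1
  item 6: 7 − 4 = 3
  item 13: 7 − 3 = 4
  item 14: 7 − 1 = 6
  item 17: 7 − 6 = 1
  item 18: 7 − 1 = 6
Scored responses: 6, 4, 4, 5, 1, 3, 5, 4, 5, 2, 6, 1, 4, 6, 5, 4, 1, 6, 1, 6
Total = 6 + 4 + 4 + 5 + 1 + 3 + 5 + 4 + 5 + 2 + 6 + 1 + 4 + 6 + 5 + 4 + 1 + 6 + 1 + 6 = 79

79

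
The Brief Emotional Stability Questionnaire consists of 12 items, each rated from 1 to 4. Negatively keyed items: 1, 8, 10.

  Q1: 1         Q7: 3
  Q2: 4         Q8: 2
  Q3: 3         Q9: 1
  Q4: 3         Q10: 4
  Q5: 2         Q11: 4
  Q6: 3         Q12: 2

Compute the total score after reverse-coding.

Raw sum = 32. Negatively keyed items: 1, 8, 10; their raw sum = 7.
Each reversal replaces raw with 5 − raw, changing the total by 5 − 2·raw per item.
Total = 32 + 3·5 − 2·7 = 32 + 15 − 14 = 33

33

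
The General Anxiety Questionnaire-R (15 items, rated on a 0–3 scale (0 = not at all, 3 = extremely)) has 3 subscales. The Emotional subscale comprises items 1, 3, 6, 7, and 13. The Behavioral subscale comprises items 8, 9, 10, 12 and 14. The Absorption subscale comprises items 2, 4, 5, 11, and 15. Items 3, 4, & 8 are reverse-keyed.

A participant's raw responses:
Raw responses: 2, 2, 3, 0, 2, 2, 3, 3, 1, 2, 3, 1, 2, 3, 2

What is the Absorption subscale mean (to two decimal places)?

Absorption items: 2, 4, 5, 11, 15.
Of these, item 4 is reverse-keyed; on a 0–3 scale, reversed = 3 − raw.
  item 2: 2
  item 4: 3 − 0 = 3
  item 5: 2
  item 11: 3
  item 15: 2
Sum = 2 + 3 + 2 + 3 + 2 = 12
Mean = 12 / 5 = 2.40

2.40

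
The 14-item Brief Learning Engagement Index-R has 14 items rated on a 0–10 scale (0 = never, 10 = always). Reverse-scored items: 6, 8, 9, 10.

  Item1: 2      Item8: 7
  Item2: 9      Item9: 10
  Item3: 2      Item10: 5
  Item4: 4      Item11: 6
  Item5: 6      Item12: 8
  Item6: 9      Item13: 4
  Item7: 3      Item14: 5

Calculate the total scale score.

58

Raw sum = 80. Reverse-scored items: 6, 8, 9, 10; their raw sum = 31.
Each reversal replaces raw with 10 − raw, changing the total by 10 − 2·raw per item.
Total = 80 + 4·10 − 2·31 = 80 + 40 − 62 = 58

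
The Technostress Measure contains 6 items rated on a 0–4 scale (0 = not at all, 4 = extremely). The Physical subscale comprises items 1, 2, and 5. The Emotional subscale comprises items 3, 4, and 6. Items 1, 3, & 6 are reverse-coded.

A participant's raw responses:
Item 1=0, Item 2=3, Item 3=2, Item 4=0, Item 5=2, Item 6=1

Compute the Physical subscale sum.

Physical items: 1, 2, 5.
Of these, item 1 is reverse-coded; on a 0–4 scale, reversed = 4 − raw.
  item 1: 4 − 0 = 4
  item 2: 3
  item 5: 2
Sum = 4 + 3 + 2 = 9

9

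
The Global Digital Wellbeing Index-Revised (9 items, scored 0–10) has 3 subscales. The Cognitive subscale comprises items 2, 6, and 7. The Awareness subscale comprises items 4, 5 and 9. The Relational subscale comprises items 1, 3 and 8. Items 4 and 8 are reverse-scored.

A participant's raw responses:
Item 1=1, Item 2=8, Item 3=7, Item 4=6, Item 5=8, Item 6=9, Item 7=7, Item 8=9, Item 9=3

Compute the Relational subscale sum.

Relational items: 1, 3, 8.
Of these, item 8 is reverse-scored; on a 0–10 scale, reversed = 10 − raw.
  item 1: 1
  item 3: 7
  item 8: 10 − 9 = 1
Sum = 1 + 7 + 1 = 9

9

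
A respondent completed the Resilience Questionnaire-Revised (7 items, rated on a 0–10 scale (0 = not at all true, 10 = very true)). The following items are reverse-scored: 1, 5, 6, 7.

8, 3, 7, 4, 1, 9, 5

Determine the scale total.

31

Reverse-scored items use 10 − raw:
  item 1: 10 − 8 = 2
  item 5: 10 − 1 = 9
  item 6: 10 − 9 = 1
  item 7: 10 − 5 = 5
Scored responses: 2, 3, 7, 4, 9, 1, 5
Total = 2 + 3 + 7 + 4 + 9 + 1 + 5 = 31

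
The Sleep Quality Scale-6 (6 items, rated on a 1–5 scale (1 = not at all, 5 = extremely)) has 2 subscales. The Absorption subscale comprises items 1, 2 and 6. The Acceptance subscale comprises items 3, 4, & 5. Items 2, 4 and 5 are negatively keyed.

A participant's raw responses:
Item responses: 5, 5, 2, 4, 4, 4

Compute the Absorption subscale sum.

Absorption items: 1, 2, 6.
Of these, item 2 is negatively keyed; reverse-coded value = 6 − response.
  item 1: 5
  item 2: 6 − 5 = 1
  item 6: 4
Sum = 5 + 1 + 4 = 10

10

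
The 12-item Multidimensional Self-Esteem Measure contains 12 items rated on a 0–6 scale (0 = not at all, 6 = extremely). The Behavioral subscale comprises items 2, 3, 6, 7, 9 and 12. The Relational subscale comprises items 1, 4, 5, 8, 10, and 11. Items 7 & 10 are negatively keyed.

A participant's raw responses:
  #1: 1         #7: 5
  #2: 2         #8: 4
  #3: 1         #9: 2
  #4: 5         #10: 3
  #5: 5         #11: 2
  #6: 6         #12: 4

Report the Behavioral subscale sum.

16

Behavioral items: 2, 3, 6, 7, 9, 12.
Of these, item 7 is negatively keyed; reverse-coded value = 6 − response.
  item 2: 2
  item 3: 1
  item 6: 6
  item 7: 6 − 5 = 1
  item 9: 2
  item 12: 4
Sum = 2 + 1 + 6 + 1 + 2 + 4 = 16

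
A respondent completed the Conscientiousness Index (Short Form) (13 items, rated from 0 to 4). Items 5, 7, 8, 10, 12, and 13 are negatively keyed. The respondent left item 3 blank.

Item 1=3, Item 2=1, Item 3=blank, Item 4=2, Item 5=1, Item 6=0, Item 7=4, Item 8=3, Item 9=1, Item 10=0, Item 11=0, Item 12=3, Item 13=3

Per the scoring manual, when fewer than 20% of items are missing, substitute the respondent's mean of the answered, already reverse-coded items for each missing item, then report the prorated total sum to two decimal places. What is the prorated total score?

18.42

Reverse-coded (on a 0–4 scale, reversed = 4 − raw):
  item 5: 4 − 1 = 3
  item 7: 4 − 4 = 0
  item 8: 4 − 3 = 1
  item 10: 4 − 0 = 4
  item 12: 4 − 3 = 1
  item 13: 4 − 3 = 1
Completed scored items (12 of 13): 3, 1, 2, 3, 0, 0, 1, 1, 4, 0, 1, 1; sum = 17.
Person mean = 17 / 12 ≈ 1.4167
Prorated total = (17 / 12) × 13 = 18.42 (to 2 dp)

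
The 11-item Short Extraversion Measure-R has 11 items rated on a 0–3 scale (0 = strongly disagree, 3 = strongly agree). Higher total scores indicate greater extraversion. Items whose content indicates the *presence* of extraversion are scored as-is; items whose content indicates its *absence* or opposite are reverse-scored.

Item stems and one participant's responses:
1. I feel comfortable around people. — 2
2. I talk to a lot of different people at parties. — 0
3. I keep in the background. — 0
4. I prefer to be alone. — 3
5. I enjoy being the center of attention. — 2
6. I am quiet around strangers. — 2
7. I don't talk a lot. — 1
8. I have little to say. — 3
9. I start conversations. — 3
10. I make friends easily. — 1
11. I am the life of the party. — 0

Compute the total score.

14

Items 3, 4, 6, 7, 8 describe the absence/opposite of extraversion → reverse-score.
reversed = (0+3) − raw = 3 − raw.
  item 1: 2
  item 2: 0
  item 3: 3 − 0 = 3
  item 4: 3 − 3 = 0
  item 5: 2
  item 6: 3 − 2 = 1
  item 7: 3 − 1 = 2
  item 8: 3 − 3 = 0
  item 9: 3
  item 10: 1
  item 11: 0
Total = 2 + 0 + 3 + 0 + 2 + 1 + 2 + 0 + 3 + 1 + 0 = 14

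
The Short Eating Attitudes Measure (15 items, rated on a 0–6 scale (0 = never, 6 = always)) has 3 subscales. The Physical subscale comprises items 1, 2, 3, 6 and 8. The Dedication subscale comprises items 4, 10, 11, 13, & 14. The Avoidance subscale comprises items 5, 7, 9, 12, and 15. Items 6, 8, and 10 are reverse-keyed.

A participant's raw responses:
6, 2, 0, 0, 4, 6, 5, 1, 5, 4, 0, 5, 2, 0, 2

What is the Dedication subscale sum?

4

Dedication items: 4, 10, 11, 13, 14.
Of these, item 10 is reverse-keyed; on a 0–6 scale, reversed = 6 − raw.
  item 4: 0
  item 10: 6 − 4 = 2
  item 11: 0
  item 13: 2
  item 14: 0
Sum = 0 + 2 + 0 + 2 + 0 = 4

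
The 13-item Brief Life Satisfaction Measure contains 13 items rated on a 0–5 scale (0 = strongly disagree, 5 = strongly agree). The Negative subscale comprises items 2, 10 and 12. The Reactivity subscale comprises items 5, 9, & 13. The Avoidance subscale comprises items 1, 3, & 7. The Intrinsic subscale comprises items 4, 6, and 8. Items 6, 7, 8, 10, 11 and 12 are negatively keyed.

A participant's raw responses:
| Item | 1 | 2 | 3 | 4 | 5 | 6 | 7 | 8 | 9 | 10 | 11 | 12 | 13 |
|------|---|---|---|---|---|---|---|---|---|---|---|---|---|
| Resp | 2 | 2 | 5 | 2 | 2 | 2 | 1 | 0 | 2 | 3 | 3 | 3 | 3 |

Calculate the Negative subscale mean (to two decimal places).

2.00

Negative items: 2, 10, 12.
Of these, items 10 & 12 are negatively keyed; reverse-coded value = 5 − response.
  item 2: 2
  item 10: 5 − 3 = 2
  item 12: 5 − 3 = 2
Sum = 2 + 2 + 2 = 6
Mean = 6 / 3 = 2.00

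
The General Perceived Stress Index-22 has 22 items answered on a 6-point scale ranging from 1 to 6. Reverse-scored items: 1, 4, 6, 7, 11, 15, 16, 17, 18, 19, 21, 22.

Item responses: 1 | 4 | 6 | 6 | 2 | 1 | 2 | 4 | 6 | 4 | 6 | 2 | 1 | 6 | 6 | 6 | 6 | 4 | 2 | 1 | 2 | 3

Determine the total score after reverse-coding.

75

Reverse-scored items use 7 − raw:
  item 1: 7 − 1 = 6
  item 4: 7 − 6 = 1
  item 6: 7 − 1 = 6
  item 7: 7 − 2 = 5
  item 11: 7 − 6 = 1
  item 15: 7 − 6 = 1
  item 16: 7 − 6 = 1
  item 17: 7 − 6 = 1
  item 18: 7 − 4 = 3
  item 19: 7 − 2 = 5
  item 21: 7 − 2 = 5
  item 22: 7 − 3 = 4
Scored items: 6, 4, 6, 1, 2, 6, 5, 4, 6, 4, 1, 2, 1, 6, 1, 1, 1, 3, 5, 1, 5, 4
Total = 6 + 4 + 6 + 1 + 2 + 6 + 5 + 4 + 6 + 4 + 1 + 2 + 1 + 6 + 1 + 1 + 1 + 3 + 5 + 1 + 5 + 4 = 75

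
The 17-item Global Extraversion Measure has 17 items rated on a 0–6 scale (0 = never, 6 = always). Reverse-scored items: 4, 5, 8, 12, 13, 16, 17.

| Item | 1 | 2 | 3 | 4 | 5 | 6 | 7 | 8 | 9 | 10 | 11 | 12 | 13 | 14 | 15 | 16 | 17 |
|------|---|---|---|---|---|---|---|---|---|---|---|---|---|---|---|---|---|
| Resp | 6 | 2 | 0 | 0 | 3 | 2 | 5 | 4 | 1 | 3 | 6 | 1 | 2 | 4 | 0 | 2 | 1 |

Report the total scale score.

Reversing items 4, 5, 8, 12, 13, 16, & 17 with 6 − raw:
Total = 6 + 2 + 0 + (6−0) + (6−3) + 2 + 5 + (6−4) + 1 + 3 + 6 + (6−1) + (6−2) + 4 + 0 + (6−2) + (6−1)
      = 6 + 2 + 0 + 6 + 3 + 2 + 5 + 2 + 1 + 3 + 6 + 5 + 4 + 4 + 0 + 4 + 5 = 58

58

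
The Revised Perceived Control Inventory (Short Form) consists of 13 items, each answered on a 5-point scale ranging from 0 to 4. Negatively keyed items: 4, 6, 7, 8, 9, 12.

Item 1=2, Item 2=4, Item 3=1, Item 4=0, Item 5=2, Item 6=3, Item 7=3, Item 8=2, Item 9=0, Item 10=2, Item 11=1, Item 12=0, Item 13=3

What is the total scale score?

Negatively keyed items use 4 − raw:
  item 4: 4 − 0 = 4
  item 6: 4 − 3 = 1
  item 7: 4 − 3 = 1
  item 8: 4 − 2 = 2
  item 9: 4 − 0 = 4
  item 12: 4 − 0 = 4
Scored responses: 2, 4, 1, 4, 2, 1, 1, 2, 4, 2, 1, 4, 3
Total = 2 + 4 + 1 + 4 + 2 + 1 + 1 + 2 + 4 + 2 + 1 + 4 + 3 = 31

31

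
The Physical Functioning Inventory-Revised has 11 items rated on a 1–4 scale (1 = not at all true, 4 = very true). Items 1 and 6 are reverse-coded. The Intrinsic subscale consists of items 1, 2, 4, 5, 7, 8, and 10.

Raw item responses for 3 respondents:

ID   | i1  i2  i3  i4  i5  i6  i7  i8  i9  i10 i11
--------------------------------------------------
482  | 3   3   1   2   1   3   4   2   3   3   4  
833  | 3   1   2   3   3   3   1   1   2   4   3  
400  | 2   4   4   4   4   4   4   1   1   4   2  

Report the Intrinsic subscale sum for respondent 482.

17

Respondent 482 raw: 3, 3, 1, 2, 1, 3, 4, 2, 3, 3, 4.
Intrinsic items: 1, 2, 4, 5, 7, 8, 10.
Reverse-coded (on a 1–4 scale, reversed = 5 − raw):
  item 1: 5 − 3 = 2
  item 2: 3
  item 4: 2
  item 5: 1
  item 7: 4
  item 8: 2
  item 10: 3
Sum = 2 + 3 + 2 + 1 + 4 + 2 + 3 = 17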